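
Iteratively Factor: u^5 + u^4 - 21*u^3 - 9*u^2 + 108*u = (u - 3)*(u^4 + 4*u^3 - 9*u^2 - 36*u) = (u - 3)^2*(u^3 + 7*u^2 + 12*u) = (u - 3)^2*(u + 4)*(u^2 + 3*u) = (u - 3)^2*(u + 3)*(u + 4)*(u)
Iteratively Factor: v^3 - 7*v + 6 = (v - 2)*(v^2 + 2*v - 3) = (v - 2)*(v - 1)*(v + 3)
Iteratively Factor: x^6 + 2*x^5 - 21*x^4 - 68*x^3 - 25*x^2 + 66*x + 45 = (x - 1)*(x^5 + 3*x^4 - 18*x^3 - 86*x^2 - 111*x - 45) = (x - 5)*(x - 1)*(x^4 + 8*x^3 + 22*x^2 + 24*x + 9) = (x - 5)*(x - 1)*(x + 1)*(x^3 + 7*x^2 + 15*x + 9) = (x - 5)*(x - 1)*(x + 1)*(x + 3)*(x^2 + 4*x + 3) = (x - 5)*(x - 1)*(x + 1)^2*(x + 3)*(x + 3)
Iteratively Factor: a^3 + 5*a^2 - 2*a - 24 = (a + 3)*(a^2 + 2*a - 8) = (a + 3)*(a + 4)*(a - 2)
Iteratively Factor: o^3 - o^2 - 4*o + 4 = (o - 1)*(o^2 - 4) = (o - 1)*(o + 2)*(o - 2)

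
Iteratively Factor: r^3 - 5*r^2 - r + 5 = (r - 5)*(r^2 - 1) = (r - 5)*(r - 1)*(r + 1)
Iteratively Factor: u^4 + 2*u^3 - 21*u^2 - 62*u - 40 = (u + 4)*(u^3 - 2*u^2 - 13*u - 10) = (u + 1)*(u + 4)*(u^2 - 3*u - 10) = (u + 1)*(u + 2)*(u + 4)*(u - 5)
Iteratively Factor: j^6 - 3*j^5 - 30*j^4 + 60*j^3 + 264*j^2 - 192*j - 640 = (j + 2)*(j^5 - 5*j^4 - 20*j^3 + 100*j^2 + 64*j - 320) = (j - 5)*(j + 2)*(j^4 - 20*j^2 + 64) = (j - 5)*(j - 2)*(j + 2)*(j^3 + 2*j^2 - 16*j - 32) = (j - 5)*(j - 2)*(j + 2)*(j + 4)*(j^2 - 2*j - 8) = (j - 5)*(j - 4)*(j - 2)*(j + 2)*(j + 4)*(j + 2)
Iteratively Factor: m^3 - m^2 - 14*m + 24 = (m - 2)*(m^2 + m - 12) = (m - 3)*(m - 2)*(m + 4)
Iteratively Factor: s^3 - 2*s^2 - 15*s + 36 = (s - 3)*(s^2 + s - 12) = (s - 3)^2*(s + 4)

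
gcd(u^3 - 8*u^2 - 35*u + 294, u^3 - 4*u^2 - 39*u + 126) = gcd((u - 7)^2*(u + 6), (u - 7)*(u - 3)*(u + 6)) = u^2 - u - 42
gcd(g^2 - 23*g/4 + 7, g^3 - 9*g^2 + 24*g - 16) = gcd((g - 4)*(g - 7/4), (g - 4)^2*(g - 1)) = g - 4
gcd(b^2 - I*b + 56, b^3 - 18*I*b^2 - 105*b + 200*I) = b - 8*I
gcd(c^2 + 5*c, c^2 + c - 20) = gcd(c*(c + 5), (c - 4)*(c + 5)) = c + 5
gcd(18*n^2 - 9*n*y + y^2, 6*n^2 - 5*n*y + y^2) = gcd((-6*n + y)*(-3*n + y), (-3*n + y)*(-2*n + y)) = -3*n + y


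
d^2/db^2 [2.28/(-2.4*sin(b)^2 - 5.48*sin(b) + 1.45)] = (52.5312*sin(b)^4 + 89.95968*sin(b)^3 + 21.410112*sin(b)^2 - 161.80248*sin(b) - 152.807424)/(2.4*sin(b)^2 + 5.48*sin(b) - 1.45)^3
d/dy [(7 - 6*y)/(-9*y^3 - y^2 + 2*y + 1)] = (54*y^3 + 6*y^2 - 12*y - (6*y - 7)*(27*y^2 + 2*y - 2) - 6)/(9*y^3 + y^2 - 2*y - 1)^2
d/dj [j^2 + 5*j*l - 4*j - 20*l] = 2*j + 5*l - 4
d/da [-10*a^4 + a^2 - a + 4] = -40*a^3 + 2*a - 1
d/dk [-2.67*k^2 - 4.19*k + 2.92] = -5.34*k - 4.19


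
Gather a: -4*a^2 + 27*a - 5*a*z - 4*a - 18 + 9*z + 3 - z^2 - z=-4*a^2 + a*(23 - 5*z) - z^2 + 8*z - 15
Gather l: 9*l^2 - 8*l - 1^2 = 9*l^2 - 8*l - 1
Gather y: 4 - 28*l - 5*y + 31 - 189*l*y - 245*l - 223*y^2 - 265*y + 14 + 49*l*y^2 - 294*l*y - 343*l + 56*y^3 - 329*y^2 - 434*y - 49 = -616*l + 56*y^3 + y^2*(49*l - 552) + y*(-483*l - 704)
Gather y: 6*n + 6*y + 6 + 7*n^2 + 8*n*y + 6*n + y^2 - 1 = 7*n^2 + 12*n + y^2 + y*(8*n + 6) + 5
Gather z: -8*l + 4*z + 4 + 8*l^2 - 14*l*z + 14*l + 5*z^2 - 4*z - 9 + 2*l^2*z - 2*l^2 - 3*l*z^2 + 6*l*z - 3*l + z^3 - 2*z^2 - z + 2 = 6*l^2 + 3*l + z^3 + z^2*(3 - 3*l) + z*(2*l^2 - 8*l - 1) - 3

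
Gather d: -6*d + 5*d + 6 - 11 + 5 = -d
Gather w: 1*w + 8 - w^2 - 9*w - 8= -w^2 - 8*w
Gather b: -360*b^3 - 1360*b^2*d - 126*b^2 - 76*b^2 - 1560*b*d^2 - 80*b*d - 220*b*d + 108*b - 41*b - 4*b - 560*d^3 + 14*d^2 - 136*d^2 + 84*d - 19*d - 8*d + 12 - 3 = -360*b^3 + b^2*(-1360*d - 202) + b*(-1560*d^2 - 300*d + 63) - 560*d^3 - 122*d^2 + 57*d + 9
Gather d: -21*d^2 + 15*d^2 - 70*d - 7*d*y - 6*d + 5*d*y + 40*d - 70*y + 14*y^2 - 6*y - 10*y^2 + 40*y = -6*d^2 + d*(-2*y - 36) + 4*y^2 - 36*y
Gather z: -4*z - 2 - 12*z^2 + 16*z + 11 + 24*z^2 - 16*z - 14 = 12*z^2 - 4*z - 5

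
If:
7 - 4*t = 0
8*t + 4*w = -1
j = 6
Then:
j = 6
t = 7/4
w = -15/4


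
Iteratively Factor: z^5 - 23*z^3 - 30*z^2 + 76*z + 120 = (z + 2)*(z^4 - 2*z^3 - 19*z^2 + 8*z + 60) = (z - 2)*(z + 2)*(z^3 - 19*z - 30) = (z - 2)*(z + 2)^2*(z^2 - 2*z - 15) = (z - 5)*(z - 2)*(z + 2)^2*(z + 3)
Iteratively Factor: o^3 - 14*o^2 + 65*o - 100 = (o - 4)*(o^2 - 10*o + 25) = (o - 5)*(o - 4)*(o - 5)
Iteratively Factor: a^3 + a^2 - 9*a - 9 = (a + 1)*(a^2 - 9) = (a + 1)*(a + 3)*(a - 3)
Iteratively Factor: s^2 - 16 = (s - 4)*(s + 4)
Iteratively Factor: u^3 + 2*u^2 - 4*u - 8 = (u + 2)*(u^2 - 4) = (u - 2)*(u + 2)*(u + 2)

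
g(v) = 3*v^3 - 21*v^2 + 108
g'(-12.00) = 1800.00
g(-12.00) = -8100.00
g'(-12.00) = 1800.00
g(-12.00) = -8100.00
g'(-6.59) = 667.63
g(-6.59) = -1662.56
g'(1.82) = -46.63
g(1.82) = 56.53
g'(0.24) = -9.56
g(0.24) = 106.83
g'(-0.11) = 4.73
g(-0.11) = 107.74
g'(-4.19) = 333.98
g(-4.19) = -481.36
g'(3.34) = -39.88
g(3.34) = -14.49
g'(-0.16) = 6.95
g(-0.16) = 107.45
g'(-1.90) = 112.29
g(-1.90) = 11.61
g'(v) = 9*v^2 - 42*v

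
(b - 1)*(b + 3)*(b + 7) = b^3 + 9*b^2 + 11*b - 21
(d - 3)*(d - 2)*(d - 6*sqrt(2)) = d^3 - 6*sqrt(2)*d^2 - 5*d^2 + 6*d + 30*sqrt(2)*d - 36*sqrt(2)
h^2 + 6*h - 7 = (h - 1)*(h + 7)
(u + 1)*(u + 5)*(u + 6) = u^3 + 12*u^2 + 41*u + 30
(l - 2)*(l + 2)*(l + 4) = l^3 + 4*l^2 - 4*l - 16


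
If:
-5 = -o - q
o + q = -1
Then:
No Solution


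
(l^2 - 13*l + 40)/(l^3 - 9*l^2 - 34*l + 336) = (l - 5)/(l^2 - l - 42)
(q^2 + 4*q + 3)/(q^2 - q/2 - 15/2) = 2*(q^2 + 4*q + 3)/(2*q^2 - q - 15)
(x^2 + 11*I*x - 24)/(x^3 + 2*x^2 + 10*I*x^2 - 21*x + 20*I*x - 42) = (x + 8*I)/(x^2 + x*(2 + 7*I) + 14*I)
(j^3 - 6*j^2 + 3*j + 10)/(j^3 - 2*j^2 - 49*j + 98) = (j^2 - 4*j - 5)/(j^2 - 49)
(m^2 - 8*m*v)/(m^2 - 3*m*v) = (m - 8*v)/(m - 3*v)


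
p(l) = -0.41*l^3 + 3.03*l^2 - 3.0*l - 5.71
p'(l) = -1.23*l^2 + 6.06*l - 3.0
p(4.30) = 4.82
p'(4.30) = 0.32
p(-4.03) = 82.42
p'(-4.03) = -47.40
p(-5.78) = 192.03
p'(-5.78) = -79.12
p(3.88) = 4.32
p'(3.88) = 2.00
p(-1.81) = 12.08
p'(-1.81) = -18.00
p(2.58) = -0.32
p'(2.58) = 4.45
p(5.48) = 1.37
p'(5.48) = -6.73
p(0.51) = -6.51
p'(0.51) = -0.23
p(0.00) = -5.71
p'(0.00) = -3.00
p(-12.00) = 1175.09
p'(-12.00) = -252.84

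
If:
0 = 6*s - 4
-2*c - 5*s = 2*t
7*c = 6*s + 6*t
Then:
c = -6/13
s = 2/3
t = -47/39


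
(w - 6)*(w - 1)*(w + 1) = w^3 - 6*w^2 - w + 6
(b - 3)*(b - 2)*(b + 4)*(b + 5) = b^4 + 4*b^3 - 19*b^2 - 46*b + 120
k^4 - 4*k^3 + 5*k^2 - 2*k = k*(k - 2)*(k - 1)^2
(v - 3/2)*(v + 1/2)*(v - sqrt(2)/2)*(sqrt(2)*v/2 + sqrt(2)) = sqrt(2)*v^4/2 - v^3/2 + sqrt(2)*v^3/2 - 11*sqrt(2)*v^2/8 - v^2/2 - 3*sqrt(2)*v/4 + 11*v/8 + 3/4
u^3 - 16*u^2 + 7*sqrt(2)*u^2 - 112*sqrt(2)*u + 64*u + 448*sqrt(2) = (u - 8)^2*(u + 7*sqrt(2))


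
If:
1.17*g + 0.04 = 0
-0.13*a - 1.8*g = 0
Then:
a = 0.47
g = -0.03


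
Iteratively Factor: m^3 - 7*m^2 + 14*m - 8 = (m - 2)*(m^2 - 5*m + 4) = (m - 4)*(m - 2)*(m - 1)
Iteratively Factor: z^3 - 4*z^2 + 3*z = (z)*(z^2 - 4*z + 3) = z*(z - 1)*(z - 3)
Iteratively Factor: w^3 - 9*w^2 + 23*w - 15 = (w - 1)*(w^2 - 8*w + 15) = (w - 3)*(w - 1)*(w - 5)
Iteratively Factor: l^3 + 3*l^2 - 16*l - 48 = (l + 4)*(l^2 - l - 12) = (l - 4)*(l + 4)*(l + 3)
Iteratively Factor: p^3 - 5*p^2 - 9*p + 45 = (p - 5)*(p^2 - 9) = (p - 5)*(p + 3)*(p - 3)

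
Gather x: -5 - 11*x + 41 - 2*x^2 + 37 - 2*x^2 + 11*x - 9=64 - 4*x^2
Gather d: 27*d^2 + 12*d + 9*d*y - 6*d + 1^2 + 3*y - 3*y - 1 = 27*d^2 + d*(9*y + 6)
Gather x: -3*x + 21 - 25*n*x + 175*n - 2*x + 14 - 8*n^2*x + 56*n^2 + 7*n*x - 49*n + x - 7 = 56*n^2 + 126*n + x*(-8*n^2 - 18*n - 4) + 28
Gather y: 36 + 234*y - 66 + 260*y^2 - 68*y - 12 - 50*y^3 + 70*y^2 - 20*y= -50*y^3 + 330*y^2 + 146*y - 42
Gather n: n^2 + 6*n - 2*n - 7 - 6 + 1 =n^2 + 4*n - 12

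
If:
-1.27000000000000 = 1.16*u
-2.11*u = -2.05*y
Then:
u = -1.09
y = -1.13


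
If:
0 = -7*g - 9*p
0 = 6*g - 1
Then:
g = 1/6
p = -7/54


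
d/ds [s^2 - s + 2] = 2*s - 1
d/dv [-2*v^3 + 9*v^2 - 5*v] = -6*v^2 + 18*v - 5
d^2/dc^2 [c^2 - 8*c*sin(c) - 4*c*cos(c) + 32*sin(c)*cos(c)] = 8*c*sin(c) + 4*c*cos(c) + 8*sin(c) - 64*sin(2*c) - 16*cos(c) + 2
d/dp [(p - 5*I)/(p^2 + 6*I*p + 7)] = (-p^2 + 10*I*p - 23)/(p^4 + 12*I*p^3 - 22*p^2 + 84*I*p + 49)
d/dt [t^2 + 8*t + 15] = 2*t + 8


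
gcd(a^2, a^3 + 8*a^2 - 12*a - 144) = 1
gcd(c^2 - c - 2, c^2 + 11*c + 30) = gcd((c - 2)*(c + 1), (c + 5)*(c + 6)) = 1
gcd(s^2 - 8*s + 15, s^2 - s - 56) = 1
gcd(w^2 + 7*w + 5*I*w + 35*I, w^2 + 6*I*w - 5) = w + 5*I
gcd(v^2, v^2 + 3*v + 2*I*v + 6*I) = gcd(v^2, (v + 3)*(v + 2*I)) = 1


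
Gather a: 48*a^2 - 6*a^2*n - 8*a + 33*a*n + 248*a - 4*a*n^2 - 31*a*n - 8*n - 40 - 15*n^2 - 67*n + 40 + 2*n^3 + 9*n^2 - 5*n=a^2*(48 - 6*n) + a*(-4*n^2 + 2*n + 240) + 2*n^3 - 6*n^2 - 80*n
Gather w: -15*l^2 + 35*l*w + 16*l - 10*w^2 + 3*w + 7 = -15*l^2 + 16*l - 10*w^2 + w*(35*l + 3) + 7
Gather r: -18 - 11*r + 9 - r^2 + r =-r^2 - 10*r - 9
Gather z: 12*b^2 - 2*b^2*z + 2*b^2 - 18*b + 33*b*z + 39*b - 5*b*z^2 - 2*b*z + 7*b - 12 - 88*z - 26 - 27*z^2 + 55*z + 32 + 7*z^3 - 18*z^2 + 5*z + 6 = 14*b^2 + 28*b + 7*z^3 + z^2*(-5*b - 45) + z*(-2*b^2 + 31*b - 28)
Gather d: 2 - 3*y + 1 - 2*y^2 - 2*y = -2*y^2 - 5*y + 3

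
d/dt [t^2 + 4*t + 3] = 2*t + 4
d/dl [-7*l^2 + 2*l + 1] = 2 - 14*l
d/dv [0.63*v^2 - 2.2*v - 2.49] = 1.26*v - 2.2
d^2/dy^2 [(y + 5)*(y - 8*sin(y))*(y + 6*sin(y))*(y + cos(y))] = 2*y^3*sin(y) - y^3*cos(y) + 4*y^2*sin(y) + 4*y^2*sin(2*y) - 17*y^2*cos(y) - 96*y^2*cos(2*y) + 12*y^2 - 32*y*sin(y) - 172*y*sin(2*y) - 22*y*cos(y) - 488*y*cos(2*y) - 108*y*cos(3*y) + 30*y + 4*sin(y) - 482*sin(2*y) - 72*sin(3*y) + 70*cos(y) + 28*cos(2*y) - 540*cos(3*y) - 48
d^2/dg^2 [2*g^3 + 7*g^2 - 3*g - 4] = 12*g + 14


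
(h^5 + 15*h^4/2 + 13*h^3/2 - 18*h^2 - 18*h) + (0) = h^5 + 15*h^4/2 + 13*h^3/2 - 18*h^2 - 18*h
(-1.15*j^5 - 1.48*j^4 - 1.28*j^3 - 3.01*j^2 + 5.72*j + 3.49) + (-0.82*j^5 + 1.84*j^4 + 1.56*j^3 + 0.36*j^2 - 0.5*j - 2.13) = -1.97*j^5 + 0.36*j^4 + 0.28*j^3 - 2.65*j^2 + 5.22*j + 1.36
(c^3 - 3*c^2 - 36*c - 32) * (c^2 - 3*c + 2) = c^5 - 6*c^4 - 25*c^3 + 70*c^2 + 24*c - 64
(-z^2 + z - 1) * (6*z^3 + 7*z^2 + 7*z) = -6*z^5 - z^4 - 6*z^3 - 7*z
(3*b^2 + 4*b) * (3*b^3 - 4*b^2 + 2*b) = 9*b^5 - 10*b^3 + 8*b^2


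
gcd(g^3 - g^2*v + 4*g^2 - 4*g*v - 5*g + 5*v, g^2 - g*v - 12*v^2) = 1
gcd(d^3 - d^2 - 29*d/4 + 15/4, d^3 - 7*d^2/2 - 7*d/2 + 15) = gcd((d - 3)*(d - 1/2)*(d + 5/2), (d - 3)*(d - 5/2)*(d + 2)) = d - 3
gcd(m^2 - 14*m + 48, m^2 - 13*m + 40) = m - 8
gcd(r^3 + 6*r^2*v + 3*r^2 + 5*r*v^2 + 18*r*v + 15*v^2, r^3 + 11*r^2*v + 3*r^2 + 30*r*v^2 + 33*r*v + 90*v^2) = r^2 + 5*r*v + 3*r + 15*v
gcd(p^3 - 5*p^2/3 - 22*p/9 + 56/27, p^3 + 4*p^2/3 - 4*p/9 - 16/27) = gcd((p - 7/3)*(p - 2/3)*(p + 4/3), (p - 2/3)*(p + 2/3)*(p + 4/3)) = p^2 + 2*p/3 - 8/9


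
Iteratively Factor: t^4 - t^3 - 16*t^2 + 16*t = (t - 4)*(t^3 + 3*t^2 - 4*t) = (t - 4)*(t - 1)*(t^2 + 4*t) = t*(t - 4)*(t - 1)*(t + 4)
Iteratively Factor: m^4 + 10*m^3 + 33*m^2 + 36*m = (m)*(m^3 + 10*m^2 + 33*m + 36) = m*(m + 3)*(m^2 + 7*m + 12) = m*(m + 3)^2*(m + 4)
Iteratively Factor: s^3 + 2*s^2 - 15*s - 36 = (s + 3)*(s^2 - s - 12) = (s + 3)^2*(s - 4)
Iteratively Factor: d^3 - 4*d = (d - 2)*(d^2 + 2*d) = (d - 2)*(d + 2)*(d)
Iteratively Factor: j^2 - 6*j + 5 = (j - 1)*(j - 5)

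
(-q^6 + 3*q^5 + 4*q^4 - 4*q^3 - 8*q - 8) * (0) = 0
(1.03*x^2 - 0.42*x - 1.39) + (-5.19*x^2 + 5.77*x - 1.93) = -4.16*x^2 + 5.35*x - 3.32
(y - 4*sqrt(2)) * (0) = 0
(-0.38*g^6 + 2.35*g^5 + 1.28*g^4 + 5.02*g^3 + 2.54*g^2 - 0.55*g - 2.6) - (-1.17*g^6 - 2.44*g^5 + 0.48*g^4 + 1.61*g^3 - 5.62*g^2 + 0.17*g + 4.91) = 0.79*g^6 + 4.79*g^5 + 0.8*g^4 + 3.41*g^3 + 8.16*g^2 - 0.72*g - 7.51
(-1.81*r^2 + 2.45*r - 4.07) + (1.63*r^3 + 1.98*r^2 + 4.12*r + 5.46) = 1.63*r^3 + 0.17*r^2 + 6.57*r + 1.39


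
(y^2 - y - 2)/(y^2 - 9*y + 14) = (y + 1)/(y - 7)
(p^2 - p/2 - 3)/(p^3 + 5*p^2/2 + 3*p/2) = (p - 2)/(p*(p + 1))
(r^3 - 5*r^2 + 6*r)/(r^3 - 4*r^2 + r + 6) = r/(r + 1)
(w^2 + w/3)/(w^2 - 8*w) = (w + 1/3)/(w - 8)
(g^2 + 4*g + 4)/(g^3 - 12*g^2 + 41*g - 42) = (g^2 + 4*g + 4)/(g^3 - 12*g^2 + 41*g - 42)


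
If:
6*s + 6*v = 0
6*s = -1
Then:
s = -1/6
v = 1/6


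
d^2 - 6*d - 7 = (d - 7)*(d + 1)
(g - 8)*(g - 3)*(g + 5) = g^3 - 6*g^2 - 31*g + 120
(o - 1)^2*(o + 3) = o^3 + o^2 - 5*o + 3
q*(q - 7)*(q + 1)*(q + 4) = q^4 - 2*q^3 - 31*q^2 - 28*q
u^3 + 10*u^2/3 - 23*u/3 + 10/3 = (u - 1)*(u - 2/3)*(u + 5)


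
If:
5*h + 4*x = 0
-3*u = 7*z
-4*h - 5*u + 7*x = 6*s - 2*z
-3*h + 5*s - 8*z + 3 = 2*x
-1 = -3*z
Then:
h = 892/2403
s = -71/2403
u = -7/9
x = -1115/2403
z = 1/3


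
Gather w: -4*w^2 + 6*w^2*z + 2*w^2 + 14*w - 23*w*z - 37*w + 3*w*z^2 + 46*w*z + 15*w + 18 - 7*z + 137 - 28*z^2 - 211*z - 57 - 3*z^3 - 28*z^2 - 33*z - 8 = w^2*(6*z - 2) + w*(3*z^2 + 23*z - 8) - 3*z^3 - 56*z^2 - 251*z + 90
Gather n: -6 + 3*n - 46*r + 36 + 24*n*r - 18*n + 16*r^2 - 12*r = n*(24*r - 15) + 16*r^2 - 58*r + 30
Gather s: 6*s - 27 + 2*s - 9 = 8*s - 36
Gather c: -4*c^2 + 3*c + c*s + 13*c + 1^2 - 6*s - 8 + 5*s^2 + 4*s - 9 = -4*c^2 + c*(s + 16) + 5*s^2 - 2*s - 16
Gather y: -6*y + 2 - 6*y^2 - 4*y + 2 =-6*y^2 - 10*y + 4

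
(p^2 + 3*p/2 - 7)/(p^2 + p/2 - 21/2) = (p - 2)/(p - 3)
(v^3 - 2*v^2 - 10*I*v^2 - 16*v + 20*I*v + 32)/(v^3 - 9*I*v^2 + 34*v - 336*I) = (v^2 - 2*v*(1 + I) + 4*I)/(v^2 - I*v + 42)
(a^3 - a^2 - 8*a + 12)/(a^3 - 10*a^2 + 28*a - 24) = (a + 3)/(a - 6)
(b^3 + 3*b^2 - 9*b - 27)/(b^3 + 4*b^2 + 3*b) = (b^2 - 9)/(b*(b + 1))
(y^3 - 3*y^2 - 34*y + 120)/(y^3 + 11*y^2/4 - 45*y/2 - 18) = 4*(y - 5)/(4*y + 3)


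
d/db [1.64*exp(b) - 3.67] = 1.64*exp(b)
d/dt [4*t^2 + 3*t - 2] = 8*t + 3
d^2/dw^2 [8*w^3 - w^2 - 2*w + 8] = 48*w - 2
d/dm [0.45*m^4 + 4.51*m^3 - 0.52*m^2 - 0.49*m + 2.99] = 1.8*m^3 + 13.53*m^2 - 1.04*m - 0.49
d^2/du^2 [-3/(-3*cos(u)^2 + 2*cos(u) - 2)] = 3*(72*sin(u)^4 + 4*sin(u)^2 + 53*cos(u) - 9*cos(3*u) - 68)/(2*(3*sin(u)^2 + 2*cos(u) - 5)^3)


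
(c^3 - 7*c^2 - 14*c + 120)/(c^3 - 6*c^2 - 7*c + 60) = (c^2 - 2*c - 24)/(c^2 - c - 12)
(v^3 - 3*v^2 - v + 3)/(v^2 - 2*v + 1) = (v^2 - 2*v - 3)/(v - 1)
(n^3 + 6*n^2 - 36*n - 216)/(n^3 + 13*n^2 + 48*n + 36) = (n - 6)/(n + 1)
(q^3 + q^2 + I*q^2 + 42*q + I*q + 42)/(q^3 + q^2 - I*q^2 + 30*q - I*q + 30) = (q + 7*I)/(q + 5*I)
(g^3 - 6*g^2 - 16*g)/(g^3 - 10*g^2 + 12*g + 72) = g*(g - 8)/(g^2 - 12*g + 36)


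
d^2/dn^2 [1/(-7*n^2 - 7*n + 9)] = 14*(7*n^2 + 7*n - 7*(2*n + 1)^2 - 9)/(7*n^2 + 7*n - 9)^3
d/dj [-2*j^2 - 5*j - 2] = -4*j - 5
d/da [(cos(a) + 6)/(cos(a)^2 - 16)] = (cos(a)^2 + 12*cos(a) + 16)*sin(a)/(cos(a)^2 - 16)^2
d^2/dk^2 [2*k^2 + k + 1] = 4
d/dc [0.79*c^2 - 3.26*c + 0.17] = 1.58*c - 3.26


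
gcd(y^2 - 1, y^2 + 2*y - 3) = y - 1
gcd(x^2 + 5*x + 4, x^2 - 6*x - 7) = x + 1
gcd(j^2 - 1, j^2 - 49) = 1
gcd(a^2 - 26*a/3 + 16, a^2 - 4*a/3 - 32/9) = a - 8/3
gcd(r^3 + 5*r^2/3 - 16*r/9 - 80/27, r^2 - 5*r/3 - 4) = r + 4/3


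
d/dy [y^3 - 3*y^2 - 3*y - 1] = 3*y^2 - 6*y - 3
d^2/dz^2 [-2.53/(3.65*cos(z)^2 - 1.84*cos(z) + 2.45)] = (134.8237*(1 - cos(z)^2)^2 - 50.97444*cos(z)^3 - 14.520682*cos(z)^2 + 113.35412*cos(z) - 106.705786)/(3.65*cos(z)^2 - 1.84*cos(z) + 2.45)^3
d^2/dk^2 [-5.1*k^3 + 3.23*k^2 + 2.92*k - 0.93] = 6.46 - 30.6*k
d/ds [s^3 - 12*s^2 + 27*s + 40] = 3*s^2 - 24*s + 27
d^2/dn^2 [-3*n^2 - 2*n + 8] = -6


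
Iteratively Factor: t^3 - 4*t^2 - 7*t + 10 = (t - 1)*(t^2 - 3*t - 10) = (t - 5)*(t - 1)*(t + 2)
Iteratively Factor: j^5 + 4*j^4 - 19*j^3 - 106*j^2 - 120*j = (j + 2)*(j^4 + 2*j^3 - 23*j^2 - 60*j) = (j + 2)*(j + 4)*(j^3 - 2*j^2 - 15*j) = (j - 5)*(j + 2)*(j + 4)*(j^2 + 3*j) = (j - 5)*(j + 2)*(j + 3)*(j + 4)*(j)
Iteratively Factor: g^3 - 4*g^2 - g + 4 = (g - 1)*(g^2 - 3*g - 4) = (g - 4)*(g - 1)*(g + 1)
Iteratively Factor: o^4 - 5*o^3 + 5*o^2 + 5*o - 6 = (o - 2)*(o^3 - 3*o^2 - o + 3) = (o - 2)*(o + 1)*(o^2 - 4*o + 3) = (o - 2)*(o - 1)*(o + 1)*(o - 3)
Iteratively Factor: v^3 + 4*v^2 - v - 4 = (v - 1)*(v^2 + 5*v + 4) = (v - 1)*(v + 1)*(v + 4)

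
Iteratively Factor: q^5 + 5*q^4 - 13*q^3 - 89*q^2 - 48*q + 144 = (q + 3)*(q^4 + 2*q^3 - 19*q^2 - 32*q + 48) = (q - 1)*(q + 3)*(q^3 + 3*q^2 - 16*q - 48) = (q - 4)*(q - 1)*(q + 3)*(q^2 + 7*q + 12) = (q - 4)*(q - 1)*(q + 3)^2*(q + 4)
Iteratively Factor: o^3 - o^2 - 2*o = (o - 2)*(o^2 + o) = (o - 2)*(o + 1)*(o)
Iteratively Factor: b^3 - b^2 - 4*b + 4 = (b + 2)*(b^2 - 3*b + 2) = (b - 1)*(b + 2)*(b - 2)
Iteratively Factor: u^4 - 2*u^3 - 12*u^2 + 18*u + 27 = (u - 3)*(u^3 + u^2 - 9*u - 9) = (u - 3)^2*(u^2 + 4*u + 3) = (u - 3)^2*(u + 3)*(u + 1)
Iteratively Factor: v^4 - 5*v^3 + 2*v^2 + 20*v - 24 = (v - 3)*(v^3 - 2*v^2 - 4*v + 8) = (v - 3)*(v - 2)*(v^2 - 4) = (v - 3)*(v - 2)*(v + 2)*(v - 2)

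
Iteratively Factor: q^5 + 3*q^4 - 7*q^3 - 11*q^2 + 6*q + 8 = (q - 1)*(q^4 + 4*q^3 - 3*q^2 - 14*q - 8) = (q - 1)*(q + 1)*(q^3 + 3*q^2 - 6*q - 8) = (q - 1)*(q + 1)^2*(q^2 + 2*q - 8) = (q - 2)*(q - 1)*(q + 1)^2*(q + 4)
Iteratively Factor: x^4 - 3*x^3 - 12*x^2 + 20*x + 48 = (x + 2)*(x^3 - 5*x^2 - 2*x + 24) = (x - 4)*(x + 2)*(x^2 - x - 6) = (x - 4)*(x + 2)^2*(x - 3)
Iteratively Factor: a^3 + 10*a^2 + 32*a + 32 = (a + 4)*(a^2 + 6*a + 8) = (a + 2)*(a + 4)*(a + 4)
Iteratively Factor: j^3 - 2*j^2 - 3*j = (j)*(j^2 - 2*j - 3) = j*(j + 1)*(j - 3)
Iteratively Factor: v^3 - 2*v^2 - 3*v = (v)*(v^2 - 2*v - 3) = v*(v + 1)*(v - 3)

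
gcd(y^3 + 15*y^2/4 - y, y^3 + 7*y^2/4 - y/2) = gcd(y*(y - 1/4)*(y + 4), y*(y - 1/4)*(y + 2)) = y^2 - y/4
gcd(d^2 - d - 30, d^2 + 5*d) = d + 5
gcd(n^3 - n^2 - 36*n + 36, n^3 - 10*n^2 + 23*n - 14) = n - 1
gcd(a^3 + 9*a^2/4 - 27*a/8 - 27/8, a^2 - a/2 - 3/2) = a - 3/2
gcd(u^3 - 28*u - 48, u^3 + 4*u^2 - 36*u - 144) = u^2 - 2*u - 24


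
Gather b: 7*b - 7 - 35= 7*b - 42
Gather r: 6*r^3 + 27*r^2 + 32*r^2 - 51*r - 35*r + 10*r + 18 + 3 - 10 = 6*r^3 + 59*r^2 - 76*r + 11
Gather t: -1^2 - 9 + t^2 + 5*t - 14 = t^2 + 5*t - 24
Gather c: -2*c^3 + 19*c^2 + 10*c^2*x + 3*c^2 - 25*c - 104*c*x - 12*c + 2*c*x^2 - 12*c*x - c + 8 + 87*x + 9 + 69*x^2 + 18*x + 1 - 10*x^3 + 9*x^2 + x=-2*c^3 + c^2*(10*x + 22) + c*(2*x^2 - 116*x - 38) - 10*x^3 + 78*x^2 + 106*x + 18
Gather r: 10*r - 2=10*r - 2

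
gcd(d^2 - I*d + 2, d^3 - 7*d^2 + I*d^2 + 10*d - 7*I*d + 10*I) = d + I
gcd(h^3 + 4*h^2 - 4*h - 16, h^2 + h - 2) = h + 2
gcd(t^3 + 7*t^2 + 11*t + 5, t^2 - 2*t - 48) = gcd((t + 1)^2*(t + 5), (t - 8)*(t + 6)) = 1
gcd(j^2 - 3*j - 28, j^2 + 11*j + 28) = j + 4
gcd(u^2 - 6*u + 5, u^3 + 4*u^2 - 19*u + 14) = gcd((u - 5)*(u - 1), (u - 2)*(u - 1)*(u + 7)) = u - 1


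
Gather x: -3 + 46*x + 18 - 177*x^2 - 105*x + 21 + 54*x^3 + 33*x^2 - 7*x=54*x^3 - 144*x^2 - 66*x + 36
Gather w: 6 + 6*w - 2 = 6*w + 4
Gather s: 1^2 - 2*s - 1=-2*s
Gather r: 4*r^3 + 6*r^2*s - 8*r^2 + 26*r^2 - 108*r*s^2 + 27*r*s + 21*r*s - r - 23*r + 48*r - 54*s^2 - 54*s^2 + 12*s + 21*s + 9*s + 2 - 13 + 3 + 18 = 4*r^3 + r^2*(6*s + 18) + r*(-108*s^2 + 48*s + 24) - 108*s^2 + 42*s + 10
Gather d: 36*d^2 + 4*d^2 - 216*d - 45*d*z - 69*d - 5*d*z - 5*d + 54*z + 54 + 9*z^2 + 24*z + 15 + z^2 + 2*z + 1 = 40*d^2 + d*(-50*z - 290) + 10*z^2 + 80*z + 70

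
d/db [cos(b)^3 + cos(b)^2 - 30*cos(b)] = (-3*cos(b)^2 - 2*cos(b) + 30)*sin(b)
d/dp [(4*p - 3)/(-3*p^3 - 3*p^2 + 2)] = (-12*p^3 - 12*p^2 + 3*p*(3*p + 2)*(4*p - 3) + 8)/(3*p^3 + 3*p^2 - 2)^2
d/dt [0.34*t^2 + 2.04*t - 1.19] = 0.68*t + 2.04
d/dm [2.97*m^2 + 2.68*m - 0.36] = 5.94*m + 2.68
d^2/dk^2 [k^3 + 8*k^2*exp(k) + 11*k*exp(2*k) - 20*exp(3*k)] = 8*k^2*exp(k) + 44*k*exp(2*k) + 32*k*exp(k) + 6*k - 180*exp(3*k) + 44*exp(2*k) + 16*exp(k)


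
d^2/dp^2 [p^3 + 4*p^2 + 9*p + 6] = 6*p + 8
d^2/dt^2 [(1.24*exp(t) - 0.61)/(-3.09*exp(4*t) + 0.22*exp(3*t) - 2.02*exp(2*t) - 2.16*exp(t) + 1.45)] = (-106.556796*exp(8*t) + 102.461928*exp(7*t) - 25.257322*exp(6*t) + 122.095164*exp(5*t) - 136.698036*exp(4*t) + 63.65876*exp(3*t) - 15.558414*exp(2*t) + 6.109096*exp(t) - 0.69658)*exp(t)/(29.503629*exp(12*t) - 6.301746*exp(11*t) + 58.310154*exp(10*t) + 53.621864*exp(9*t) - 12.225831*exp(8*t) + 84.428556*exp(7*t) - 8.78110399999999*exp(6*t) - 30.839304*exp(5*t) + 34.148211*exp(4*t) - 29.269794*exp(3*t) - 7.55421*exp(2*t) + 13.6242*exp(t) - 3.048625)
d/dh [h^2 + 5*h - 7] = 2*h + 5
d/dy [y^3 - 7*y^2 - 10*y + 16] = 3*y^2 - 14*y - 10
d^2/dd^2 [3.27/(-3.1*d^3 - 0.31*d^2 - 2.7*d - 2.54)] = ((60.822*d + 2.0274)*(3.1*d^3 + 0.31*d^2 + 2.7*d + 2.54) - 3.27*(9.3*d^2 + 0.62*d + 2.7)*(18.6*d^2 + 1.24*d + 5.4))/(3.1*d^3 + 0.31*d^2 + 2.7*d + 2.54)^3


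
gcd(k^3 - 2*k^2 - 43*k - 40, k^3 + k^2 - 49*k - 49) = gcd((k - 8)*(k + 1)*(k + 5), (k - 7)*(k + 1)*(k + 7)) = k + 1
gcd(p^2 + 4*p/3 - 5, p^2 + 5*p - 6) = 1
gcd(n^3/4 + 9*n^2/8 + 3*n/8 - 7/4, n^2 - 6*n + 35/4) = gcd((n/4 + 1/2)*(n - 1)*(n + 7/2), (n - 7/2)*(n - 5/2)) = 1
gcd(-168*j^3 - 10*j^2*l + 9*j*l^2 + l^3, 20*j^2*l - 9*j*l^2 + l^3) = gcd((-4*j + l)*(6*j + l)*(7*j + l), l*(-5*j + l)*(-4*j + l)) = 4*j - l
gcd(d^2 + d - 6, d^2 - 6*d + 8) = d - 2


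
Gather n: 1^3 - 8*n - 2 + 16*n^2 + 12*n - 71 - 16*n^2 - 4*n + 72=0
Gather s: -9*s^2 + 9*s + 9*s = -9*s^2 + 18*s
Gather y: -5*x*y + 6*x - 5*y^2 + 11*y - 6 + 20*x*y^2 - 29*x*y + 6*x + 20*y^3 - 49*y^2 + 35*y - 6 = 12*x + 20*y^3 + y^2*(20*x - 54) + y*(46 - 34*x) - 12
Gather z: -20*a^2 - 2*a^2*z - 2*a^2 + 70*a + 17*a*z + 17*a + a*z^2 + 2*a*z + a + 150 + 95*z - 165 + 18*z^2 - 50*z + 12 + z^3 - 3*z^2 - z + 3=-22*a^2 + 88*a + z^3 + z^2*(a + 15) + z*(-2*a^2 + 19*a + 44)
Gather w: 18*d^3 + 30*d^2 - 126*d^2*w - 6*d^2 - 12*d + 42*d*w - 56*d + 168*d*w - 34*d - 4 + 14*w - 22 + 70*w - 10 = 18*d^3 + 24*d^2 - 102*d + w*(-126*d^2 + 210*d + 84) - 36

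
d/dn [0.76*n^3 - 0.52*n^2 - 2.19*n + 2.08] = 2.28*n^2 - 1.04*n - 2.19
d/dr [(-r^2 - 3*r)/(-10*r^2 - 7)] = (-30*r^2 + 14*r + 21)/(100*r^4 + 140*r^2 + 49)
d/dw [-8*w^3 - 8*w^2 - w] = -24*w^2 - 16*w - 1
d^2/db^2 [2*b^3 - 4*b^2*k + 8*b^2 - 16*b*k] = 12*b - 8*k + 16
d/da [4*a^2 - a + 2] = 8*a - 1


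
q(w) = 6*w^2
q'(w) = 12*w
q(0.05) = 0.02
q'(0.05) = 0.60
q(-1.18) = 8.35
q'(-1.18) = -14.16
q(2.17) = 28.25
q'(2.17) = 26.04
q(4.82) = 139.39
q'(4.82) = 57.84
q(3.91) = 91.73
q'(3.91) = 46.92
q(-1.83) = 20.09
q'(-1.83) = -21.96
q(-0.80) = 3.84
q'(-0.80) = -9.60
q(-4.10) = 100.86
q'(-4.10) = -49.20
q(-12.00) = 864.00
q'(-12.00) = -144.00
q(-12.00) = 864.00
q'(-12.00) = -144.00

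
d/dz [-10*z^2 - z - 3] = -20*z - 1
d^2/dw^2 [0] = 0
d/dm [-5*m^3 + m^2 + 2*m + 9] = -15*m^2 + 2*m + 2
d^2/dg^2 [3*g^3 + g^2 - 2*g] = 18*g + 2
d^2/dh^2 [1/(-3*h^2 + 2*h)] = 2*(3*h*(3*h - 2) - 4*(3*h - 1)^2)/(h^3*(3*h - 2)^3)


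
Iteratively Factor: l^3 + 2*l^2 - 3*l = (l + 3)*(l^2 - l) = l*(l + 3)*(l - 1)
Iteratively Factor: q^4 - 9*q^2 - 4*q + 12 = (q - 3)*(q^3 + 3*q^2 - 4) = (q - 3)*(q + 2)*(q^2 + q - 2) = (q - 3)*(q + 2)^2*(q - 1)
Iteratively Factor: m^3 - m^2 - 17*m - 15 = (m + 3)*(m^2 - 4*m - 5) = (m + 1)*(m + 3)*(m - 5)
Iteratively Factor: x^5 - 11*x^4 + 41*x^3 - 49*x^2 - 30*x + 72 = (x - 3)*(x^4 - 8*x^3 + 17*x^2 + 2*x - 24) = (x - 3)^2*(x^3 - 5*x^2 + 2*x + 8) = (x - 4)*(x - 3)^2*(x^2 - x - 2) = (x - 4)*(x - 3)^2*(x + 1)*(x - 2)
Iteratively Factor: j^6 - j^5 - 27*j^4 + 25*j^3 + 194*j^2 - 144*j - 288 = (j - 3)*(j^5 + 2*j^4 - 21*j^3 - 38*j^2 + 80*j + 96) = (j - 3)*(j + 3)*(j^4 - j^3 - 18*j^2 + 16*j + 32) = (j - 3)*(j + 3)*(j + 4)*(j^3 - 5*j^2 + 2*j + 8) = (j - 3)*(j + 1)*(j + 3)*(j + 4)*(j^2 - 6*j + 8) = (j - 3)*(j - 2)*(j + 1)*(j + 3)*(j + 4)*(j - 4)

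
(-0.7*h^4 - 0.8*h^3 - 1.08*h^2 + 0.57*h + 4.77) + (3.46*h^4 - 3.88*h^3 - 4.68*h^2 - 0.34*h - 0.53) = 2.76*h^4 - 4.68*h^3 - 5.76*h^2 + 0.23*h + 4.24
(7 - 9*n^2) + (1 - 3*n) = -9*n^2 - 3*n + 8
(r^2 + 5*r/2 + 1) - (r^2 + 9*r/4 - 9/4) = r/4 + 13/4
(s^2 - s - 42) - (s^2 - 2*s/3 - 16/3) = -s/3 - 110/3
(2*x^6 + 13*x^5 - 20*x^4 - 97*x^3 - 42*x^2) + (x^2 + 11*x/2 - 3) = 2*x^6 + 13*x^5 - 20*x^4 - 97*x^3 - 41*x^2 + 11*x/2 - 3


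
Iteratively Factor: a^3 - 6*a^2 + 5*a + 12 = (a - 3)*(a^2 - 3*a - 4) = (a - 3)*(a + 1)*(a - 4)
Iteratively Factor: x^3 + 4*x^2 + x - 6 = (x + 3)*(x^2 + x - 2) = (x + 2)*(x + 3)*(x - 1)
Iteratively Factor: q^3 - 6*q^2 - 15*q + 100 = (q - 5)*(q^2 - q - 20) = (q - 5)*(q + 4)*(q - 5)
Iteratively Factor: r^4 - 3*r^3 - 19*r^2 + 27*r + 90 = (r + 2)*(r^3 - 5*r^2 - 9*r + 45) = (r - 5)*(r + 2)*(r^2 - 9) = (r - 5)*(r - 3)*(r + 2)*(r + 3)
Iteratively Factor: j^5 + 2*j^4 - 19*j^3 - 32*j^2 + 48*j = (j - 1)*(j^4 + 3*j^3 - 16*j^2 - 48*j) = (j - 4)*(j - 1)*(j^3 + 7*j^2 + 12*j) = (j - 4)*(j - 1)*(j + 3)*(j^2 + 4*j) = j*(j - 4)*(j - 1)*(j + 3)*(j + 4)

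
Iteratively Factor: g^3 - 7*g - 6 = (g + 1)*(g^2 - g - 6) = (g - 3)*(g + 1)*(g + 2)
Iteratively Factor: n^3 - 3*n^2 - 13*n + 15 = (n - 1)*(n^2 - 2*n - 15) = (n - 5)*(n - 1)*(n + 3)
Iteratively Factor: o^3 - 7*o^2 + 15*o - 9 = (o - 3)*(o^2 - 4*o + 3) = (o - 3)*(o - 1)*(o - 3)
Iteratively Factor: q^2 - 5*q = (q - 5)*(q)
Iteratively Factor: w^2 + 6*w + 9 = (w + 3)*(w + 3)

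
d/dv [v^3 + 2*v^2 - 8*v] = 3*v^2 + 4*v - 8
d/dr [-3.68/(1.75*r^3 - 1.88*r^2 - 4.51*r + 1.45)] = (19.32*r^2 - 13.8368*r - 16.5968)/(1.75*r^3 - 1.88*r^2 - 4.51*r + 1.45)^2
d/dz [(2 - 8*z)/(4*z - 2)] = 2/(2*z - 1)^2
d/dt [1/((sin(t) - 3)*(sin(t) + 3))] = -sin(2*t)/((sin(t) - 3)^2*(sin(t) + 3)^2)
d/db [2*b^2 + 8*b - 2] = 4*b + 8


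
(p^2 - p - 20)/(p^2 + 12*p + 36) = (p^2 - p - 20)/(p^2 + 12*p + 36)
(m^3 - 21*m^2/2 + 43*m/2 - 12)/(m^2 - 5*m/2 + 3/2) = m - 8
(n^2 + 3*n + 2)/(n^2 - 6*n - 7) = (n + 2)/(n - 7)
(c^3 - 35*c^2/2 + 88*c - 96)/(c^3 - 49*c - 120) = (c^2 - 19*c/2 + 12)/(c^2 + 8*c + 15)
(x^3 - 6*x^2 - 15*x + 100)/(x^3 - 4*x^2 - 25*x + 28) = (x^2 - 10*x + 25)/(x^2 - 8*x + 7)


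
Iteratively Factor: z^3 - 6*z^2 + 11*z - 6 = (z - 1)*(z^2 - 5*z + 6) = (z - 2)*(z - 1)*(z - 3)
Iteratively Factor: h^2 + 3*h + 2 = (h + 2)*(h + 1)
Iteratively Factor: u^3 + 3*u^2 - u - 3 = (u - 1)*(u^2 + 4*u + 3) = (u - 1)*(u + 1)*(u + 3)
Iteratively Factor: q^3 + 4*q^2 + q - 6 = (q + 2)*(q^2 + 2*q - 3) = (q - 1)*(q + 2)*(q + 3)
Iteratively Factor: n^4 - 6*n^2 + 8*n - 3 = (n - 1)*(n^3 + n^2 - 5*n + 3) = (n - 1)*(n + 3)*(n^2 - 2*n + 1) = (n - 1)^2*(n + 3)*(n - 1)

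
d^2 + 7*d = d*(d + 7)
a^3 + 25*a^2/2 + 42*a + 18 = (a + 1/2)*(a + 6)^2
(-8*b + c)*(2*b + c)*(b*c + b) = -16*b^3*c - 16*b^3 - 6*b^2*c^2 - 6*b^2*c + b*c^3 + b*c^2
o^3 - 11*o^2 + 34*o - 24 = (o - 6)*(o - 4)*(o - 1)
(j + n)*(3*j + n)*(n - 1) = 3*j^2*n - 3*j^2 + 4*j*n^2 - 4*j*n + n^3 - n^2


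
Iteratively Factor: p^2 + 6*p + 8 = (p + 4)*(p + 2)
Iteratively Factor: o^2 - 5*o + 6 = (o - 3)*(o - 2)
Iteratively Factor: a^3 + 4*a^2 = (a)*(a^2 + 4*a) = a*(a + 4)*(a)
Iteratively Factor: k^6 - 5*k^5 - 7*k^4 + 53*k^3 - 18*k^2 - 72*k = (k - 2)*(k^5 - 3*k^4 - 13*k^3 + 27*k^2 + 36*k) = (k - 2)*(k + 1)*(k^4 - 4*k^3 - 9*k^2 + 36*k) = (k - 3)*(k - 2)*(k + 1)*(k^3 - k^2 - 12*k) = (k - 4)*(k - 3)*(k - 2)*(k + 1)*(k^2 + 3*k) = k*(k - 4)*(k - 3)*(k - 2)*(k + 1)*(k + 3)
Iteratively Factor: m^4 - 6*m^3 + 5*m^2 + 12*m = (m - 4)*(m^3 - 2*m^2 - 3*m) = m*(m - 4)*(m^2 - 2*m - 3) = m*(m - 4)*(m + 1)*(m - 3)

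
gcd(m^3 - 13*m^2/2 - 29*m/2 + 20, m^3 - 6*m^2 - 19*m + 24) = m^2 - 9*m + 8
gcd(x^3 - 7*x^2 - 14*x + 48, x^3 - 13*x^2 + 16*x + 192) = x^2 - 5*x - 24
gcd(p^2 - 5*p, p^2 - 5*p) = p^2 - 5*p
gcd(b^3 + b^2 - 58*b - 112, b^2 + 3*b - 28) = b + 7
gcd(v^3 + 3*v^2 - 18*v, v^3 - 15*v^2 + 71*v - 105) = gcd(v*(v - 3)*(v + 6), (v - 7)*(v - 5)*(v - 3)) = v - 3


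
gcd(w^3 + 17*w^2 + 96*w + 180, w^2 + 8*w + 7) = 1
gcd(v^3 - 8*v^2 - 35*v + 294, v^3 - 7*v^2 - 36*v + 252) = v^2 - v - 42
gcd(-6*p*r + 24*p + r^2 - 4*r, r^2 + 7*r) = 1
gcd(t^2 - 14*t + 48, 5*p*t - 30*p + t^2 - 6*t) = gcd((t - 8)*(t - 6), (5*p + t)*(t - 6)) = t - 6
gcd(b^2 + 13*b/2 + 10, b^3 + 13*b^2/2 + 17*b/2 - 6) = b + 4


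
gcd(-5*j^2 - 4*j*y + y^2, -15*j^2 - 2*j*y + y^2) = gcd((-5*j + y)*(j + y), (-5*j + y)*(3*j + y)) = -5*j + y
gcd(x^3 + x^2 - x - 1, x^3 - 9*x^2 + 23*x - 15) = x - 1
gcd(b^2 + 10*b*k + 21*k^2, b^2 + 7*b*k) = b + 7*k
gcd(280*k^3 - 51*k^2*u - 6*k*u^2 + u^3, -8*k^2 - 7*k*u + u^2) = -8*k + u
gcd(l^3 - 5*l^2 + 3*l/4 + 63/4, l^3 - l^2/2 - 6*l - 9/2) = l^2 - 3*l/2 - 9/2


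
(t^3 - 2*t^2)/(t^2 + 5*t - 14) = t^2/(t + 7)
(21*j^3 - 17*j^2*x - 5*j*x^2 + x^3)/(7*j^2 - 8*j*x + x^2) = 3*j + x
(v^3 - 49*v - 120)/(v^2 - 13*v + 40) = (v^2 + 8*v + 15)/(v - 5)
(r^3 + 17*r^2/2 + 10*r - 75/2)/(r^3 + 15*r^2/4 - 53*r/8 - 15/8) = 4*(r + 5)/(4*r + 1)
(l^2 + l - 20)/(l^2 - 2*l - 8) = (l + 5)/(l + 2)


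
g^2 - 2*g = g*(g - 2)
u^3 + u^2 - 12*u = u*(u - 3)*(u + 4)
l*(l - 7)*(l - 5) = l^3 - 12*l^2 + 35*l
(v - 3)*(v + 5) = v^2 + 2*v - 15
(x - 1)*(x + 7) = x^2 + 6*x - 7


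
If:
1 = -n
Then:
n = -1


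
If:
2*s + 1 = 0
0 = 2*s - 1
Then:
No Solution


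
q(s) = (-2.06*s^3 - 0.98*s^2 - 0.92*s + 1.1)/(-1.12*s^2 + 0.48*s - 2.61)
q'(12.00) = 1.86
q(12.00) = 23.47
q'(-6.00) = 1.86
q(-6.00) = -9.09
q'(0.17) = 0.55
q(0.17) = -0.35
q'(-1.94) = 1.49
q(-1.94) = -1.84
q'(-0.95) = 0.69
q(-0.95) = -0.70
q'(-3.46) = 1.80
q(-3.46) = -4.41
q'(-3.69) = 1.82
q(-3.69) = -4.82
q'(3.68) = 2.16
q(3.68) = 7.38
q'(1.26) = 2.55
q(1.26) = 1.52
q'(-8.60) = 1.86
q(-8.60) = -13.92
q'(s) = (2.24*s - 0.48)*(-2.06*s^3 - 0.98*s^2 - 0.92*s + 1.1)/(-1.12*s^2 + 0.48*s - 2.61)^2 + (-6.18*s^2 - 1.96*s - 0.92)/(-1.12*s^2 + 0.48*s - 2.61)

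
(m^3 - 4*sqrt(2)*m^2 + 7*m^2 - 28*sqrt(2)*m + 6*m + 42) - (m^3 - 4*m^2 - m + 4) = -4*sqrt(2)*m^2 + 11*m^2 - 28*sqrt(2)*m + 7*m + 38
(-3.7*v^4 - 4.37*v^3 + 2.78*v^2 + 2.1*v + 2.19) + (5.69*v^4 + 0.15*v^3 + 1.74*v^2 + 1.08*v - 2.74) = 1.99*v^4 - 4.22*v^3 + 4.52*v^2 + 3.18*v - 0.55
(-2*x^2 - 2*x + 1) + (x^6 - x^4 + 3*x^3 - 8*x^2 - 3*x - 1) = x^6 - x^4 + 3*x^3 - 10*x^2 - 5*x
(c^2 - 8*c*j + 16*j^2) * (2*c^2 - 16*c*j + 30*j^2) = 2*c^4 - 32*c^3*j + 190*c^2*j^2 - 496*c*j^3 + 480*j^4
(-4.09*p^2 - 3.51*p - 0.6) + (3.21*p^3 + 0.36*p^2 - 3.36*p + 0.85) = 3.21*p^3 - 3.73*p^2 - 6.87*p + 0.25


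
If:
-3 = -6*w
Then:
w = 1/2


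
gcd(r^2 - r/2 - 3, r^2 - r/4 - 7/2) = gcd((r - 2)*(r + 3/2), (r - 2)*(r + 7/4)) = r - 2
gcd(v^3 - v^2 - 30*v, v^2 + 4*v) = v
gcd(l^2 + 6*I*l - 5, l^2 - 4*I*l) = 1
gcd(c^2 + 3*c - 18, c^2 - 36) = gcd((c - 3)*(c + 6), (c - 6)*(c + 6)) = c + 6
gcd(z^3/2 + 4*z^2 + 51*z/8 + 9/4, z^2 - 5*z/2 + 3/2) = 1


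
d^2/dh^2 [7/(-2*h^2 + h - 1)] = 14*(4*h^2 - 2*h - (4*h - 1)^2 + 2)/(2*h^2 - h + 1)^3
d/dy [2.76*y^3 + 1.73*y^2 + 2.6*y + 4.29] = 8.28*y^2 + 3.46*y + 2.6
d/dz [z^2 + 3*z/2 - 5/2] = 2*z + 3/2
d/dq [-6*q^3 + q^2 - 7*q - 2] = -18*q^2 + 2*q - 7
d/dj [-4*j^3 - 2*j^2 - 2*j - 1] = -12*j^2 - 4*j - 2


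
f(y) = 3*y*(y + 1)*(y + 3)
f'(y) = 3*y*(y + 1) + 3*y*(y + 3) + 3*(y + 1)*(y + 3) = 9*y^2 + 24*y + 9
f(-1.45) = 3.03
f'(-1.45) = -6.88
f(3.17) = 244.68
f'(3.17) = 175.52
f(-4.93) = -112.18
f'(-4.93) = 109.42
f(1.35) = 41.40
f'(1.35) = 57.80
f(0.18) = 2.03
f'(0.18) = 13.61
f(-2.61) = 4.92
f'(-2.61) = 7.67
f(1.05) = 26.15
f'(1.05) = 44.12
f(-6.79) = -447.00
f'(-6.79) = 260.98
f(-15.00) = -7560.00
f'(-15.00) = 1674.00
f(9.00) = 3240.00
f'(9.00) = 954.00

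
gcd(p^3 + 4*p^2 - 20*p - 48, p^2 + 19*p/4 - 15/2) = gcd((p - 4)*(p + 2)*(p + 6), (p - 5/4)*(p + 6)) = p + 6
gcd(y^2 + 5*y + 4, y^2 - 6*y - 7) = y + 1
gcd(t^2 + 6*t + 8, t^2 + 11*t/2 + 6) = t + 4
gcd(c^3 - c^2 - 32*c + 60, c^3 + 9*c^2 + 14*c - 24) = c + 6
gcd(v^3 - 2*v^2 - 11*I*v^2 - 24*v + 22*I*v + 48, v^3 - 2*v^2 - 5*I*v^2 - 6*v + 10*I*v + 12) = v^2 + v*(-2 - 3*I) + 6*I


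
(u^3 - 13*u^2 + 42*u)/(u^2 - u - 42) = u*(u - 6)/(u + 6)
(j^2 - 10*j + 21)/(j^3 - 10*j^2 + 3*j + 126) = (j - 3)/(j^2 - 3*j - 18)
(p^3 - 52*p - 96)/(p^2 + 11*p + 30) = (p^2 - 6*p - 16)/(p + 5)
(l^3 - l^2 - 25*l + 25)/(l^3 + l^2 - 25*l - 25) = (l - 1)/(l + 1)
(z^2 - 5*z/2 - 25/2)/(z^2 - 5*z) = (z + 5/2)/z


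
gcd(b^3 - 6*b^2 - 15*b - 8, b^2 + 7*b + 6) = b + 1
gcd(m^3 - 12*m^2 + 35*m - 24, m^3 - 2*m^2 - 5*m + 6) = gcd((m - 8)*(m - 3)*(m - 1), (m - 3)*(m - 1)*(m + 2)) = m^2 - 4*m + 3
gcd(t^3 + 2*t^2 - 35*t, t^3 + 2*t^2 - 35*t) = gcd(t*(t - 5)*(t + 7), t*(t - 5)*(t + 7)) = t^3 + 2*t^2 - 35*t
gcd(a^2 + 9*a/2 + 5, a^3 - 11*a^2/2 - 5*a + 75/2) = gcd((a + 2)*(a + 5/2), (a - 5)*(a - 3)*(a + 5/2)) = a + 5/2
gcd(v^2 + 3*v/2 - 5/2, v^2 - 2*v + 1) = v - 1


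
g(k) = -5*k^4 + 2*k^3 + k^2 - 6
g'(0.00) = 0.00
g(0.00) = -6.00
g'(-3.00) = 588.00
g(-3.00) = -456.00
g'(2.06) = -145.25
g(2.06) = -74.31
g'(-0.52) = 3.39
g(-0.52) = -6.38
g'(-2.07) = 198.96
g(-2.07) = -111.26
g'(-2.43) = 317.55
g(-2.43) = -203.13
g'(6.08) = -4261.16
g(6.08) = -6352.10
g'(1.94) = -119.57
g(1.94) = -58.46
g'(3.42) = -723.02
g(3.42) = -598.33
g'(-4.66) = 2144.87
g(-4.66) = -2544.51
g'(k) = -20*k^3 + 6*k^2 + 2*k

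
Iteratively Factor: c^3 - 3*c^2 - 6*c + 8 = (c - 4)*(c^2 + c - 2) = (c - 4)*(c - 1)*(c + 2)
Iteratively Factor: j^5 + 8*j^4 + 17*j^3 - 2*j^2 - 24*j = (j - 1)*(j^4 + 9*j^3 + 26*j^2 + 24*j) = (j - 1)*(j + 3)*(j^3 + 6*j^2 + 8*j) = (j - 1)*(j + 3)*(j + 4)*(j^2 + 2*j) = (j - 1)*(j + 2)*(j + 3)*(j + 4)*(j)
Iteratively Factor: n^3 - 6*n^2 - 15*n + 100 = (n - 5)*(n^2 - n - 20) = (n - 5)^2*(n + 4)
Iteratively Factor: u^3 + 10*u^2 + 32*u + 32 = (u + 4)*(u^2 + 6*u + 8) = (u + 4)^2*(u + 2)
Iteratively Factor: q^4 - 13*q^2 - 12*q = (q + 1)*(q^3 - q^2 - 12*q) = q*(q + 1)*(q^2 - q - 12) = q*(q - 4)*(q + 1)*(q + 3)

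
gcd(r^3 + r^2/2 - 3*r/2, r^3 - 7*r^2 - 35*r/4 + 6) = r + 3/2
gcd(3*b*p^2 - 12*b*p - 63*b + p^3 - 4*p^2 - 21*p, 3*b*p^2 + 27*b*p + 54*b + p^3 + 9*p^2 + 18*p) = 3*b*p + 9*b + p^2 + 3*p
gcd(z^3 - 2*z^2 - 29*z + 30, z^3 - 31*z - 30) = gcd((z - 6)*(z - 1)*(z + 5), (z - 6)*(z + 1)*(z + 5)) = z^2 - z - 30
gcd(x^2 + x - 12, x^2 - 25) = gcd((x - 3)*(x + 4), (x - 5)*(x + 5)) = 1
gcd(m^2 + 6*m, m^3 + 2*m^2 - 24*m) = m^2 + 6*m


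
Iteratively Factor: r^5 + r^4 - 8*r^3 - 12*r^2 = (r - 3)*(r^4 + 4*r^3 + 4*r^2) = (r - 3)*(r + 2)*(r^3 + 2*r^2) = r*(r - 3)*(r + 2)*(r^2 + 2*r) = r*(r - 3)*(r + 2)^2*(r)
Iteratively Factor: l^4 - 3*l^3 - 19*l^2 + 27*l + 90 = (l - 3)*(l^3 - 19*l - 30) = (l - 5)*(l - 3)*(l^2 + 5*l + 6) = (l - 5)*(l - 3)*(l + 2)*(l + 3)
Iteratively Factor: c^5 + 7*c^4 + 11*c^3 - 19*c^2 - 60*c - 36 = (c + 3)*(c^4 + 4*c^3 - c^2 - 16*c - 12) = (c - 2)*(c + 3)*(c^3 + 6*c^2 + 11*c + 6) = (c - 2)*(c + 1)*(c + 3)*(c^2 + 5*c + 6) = (c - 2)*(c + 1)*(c + 2)*(c + 3)*(c + 3)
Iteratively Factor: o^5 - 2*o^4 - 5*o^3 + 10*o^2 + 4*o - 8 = (o - 2)*(o^4 - 5*o^2 + 4) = (o - 2)*(o + 2)*(o^3 - 2*o^2 - o + 2) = (o - 2)*(o - 1)*(o + 2)*(o^2 - o - 2) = (o - 2)^2*(o - 1)*(o + 2)*(o + 1)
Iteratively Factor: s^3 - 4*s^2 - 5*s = (s + 1)*(s^2 - 5*s) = (s - 5)*(s + 1)*(s)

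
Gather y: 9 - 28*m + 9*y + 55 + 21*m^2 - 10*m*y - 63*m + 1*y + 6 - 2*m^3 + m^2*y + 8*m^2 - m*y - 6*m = -2*m^3 + 29*m^2 - 97*m + y*(m^2 - 11*m + 10) + 70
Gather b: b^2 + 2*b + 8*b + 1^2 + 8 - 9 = b^2 + 10*b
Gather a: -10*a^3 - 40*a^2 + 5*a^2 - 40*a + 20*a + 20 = -10*a^3 - 35*a^2 - 20*a + 20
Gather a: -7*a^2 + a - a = -7*a^2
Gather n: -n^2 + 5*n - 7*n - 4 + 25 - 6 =-n^2 - 2*n + 15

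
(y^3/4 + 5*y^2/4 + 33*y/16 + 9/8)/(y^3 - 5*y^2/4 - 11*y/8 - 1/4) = (4*y^3 + 20*y^2 + 33*y + 18)/(2*(8*y^3 - 10*y^2 - 11*y - 2))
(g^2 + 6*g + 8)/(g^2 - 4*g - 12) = (g + 4)/(g - 6)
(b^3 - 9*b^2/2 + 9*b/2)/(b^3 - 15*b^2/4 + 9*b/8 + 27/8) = 4*b/(4*b + 3)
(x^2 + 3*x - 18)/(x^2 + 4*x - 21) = (x + 6)/(x + 7)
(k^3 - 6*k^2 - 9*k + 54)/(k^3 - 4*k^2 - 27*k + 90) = (k + 3)/(k + 5)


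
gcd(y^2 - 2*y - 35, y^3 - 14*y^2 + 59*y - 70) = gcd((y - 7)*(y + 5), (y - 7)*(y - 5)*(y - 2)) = y - 7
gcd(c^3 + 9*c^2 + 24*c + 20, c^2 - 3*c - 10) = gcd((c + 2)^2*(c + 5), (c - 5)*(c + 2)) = c + 2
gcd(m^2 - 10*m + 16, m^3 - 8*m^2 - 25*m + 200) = m - 8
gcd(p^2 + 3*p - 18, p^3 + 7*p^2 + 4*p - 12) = p + 6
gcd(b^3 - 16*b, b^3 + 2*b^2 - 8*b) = b^2 + 4*b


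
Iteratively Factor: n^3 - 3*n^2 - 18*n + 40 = (n + 4)*(n^2 - 7*n + 10) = (n - 2)*(n + 4)*(n - 5)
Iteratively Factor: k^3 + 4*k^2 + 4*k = (k)*(k^2 + 4*k + 4) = k*(k + 2)*(k + 2)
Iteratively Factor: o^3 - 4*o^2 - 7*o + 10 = (o - 5)*(o^2 + o - 2) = (o - 5)*(o - 1)*(o + 2)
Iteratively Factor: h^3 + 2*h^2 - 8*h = (h - 2)*(h^2 + 4*h) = (h - 2)*(h + 4)*(h)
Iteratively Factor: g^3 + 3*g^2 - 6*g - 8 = (g + 4)*(g^2 - g - 2) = (g - 2)*(g + 4)*(g + 1)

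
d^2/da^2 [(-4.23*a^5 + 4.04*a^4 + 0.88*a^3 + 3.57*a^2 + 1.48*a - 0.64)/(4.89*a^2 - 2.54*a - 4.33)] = (-606.889098*a^7 + 1033.835976*a^6 + 983.606958*a^5 - 1752.535284*a^4 - 667.149864*a^3 + 1328.735358*a^2 + 334.711752*a + 65.95209)/(116.930169*a^6 - 182.210202*a^5 - 215.973207*a^4 + 306.300124*a^3 + 191.240079*a^2 - 142.866618*a - 81.182737)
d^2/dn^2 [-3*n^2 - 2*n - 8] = -6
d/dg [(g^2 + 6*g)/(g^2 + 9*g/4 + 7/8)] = 16*(-15*g^2 + 7*g + 21)/(64*g^4 + 288*g^3 + 436*g^2 + 252*g + 49)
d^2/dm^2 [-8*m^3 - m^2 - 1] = -48*m - 2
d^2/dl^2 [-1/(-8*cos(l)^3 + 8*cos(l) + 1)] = 8*(-72*sin(l)^6 + 104*sin(l)^4 - 48*sin(l)^2 - cos(l)/4 + 9*cos(3*l)/4)/(8*sin(l)^2*cos(l) + 1)^3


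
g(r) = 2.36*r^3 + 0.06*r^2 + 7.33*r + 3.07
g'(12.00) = 1028.29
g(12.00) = 4177.75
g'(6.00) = 262.93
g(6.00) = 558.97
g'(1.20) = 17.67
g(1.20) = 16.03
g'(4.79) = 170.35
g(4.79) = 298.93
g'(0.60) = 9.95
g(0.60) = 8.00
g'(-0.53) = 9.26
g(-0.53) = -1.15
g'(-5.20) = 198.15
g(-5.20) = -365.26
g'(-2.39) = 47.48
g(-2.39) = -46.32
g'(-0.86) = 12.46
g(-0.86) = -4.69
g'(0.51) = 9.23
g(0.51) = 7.14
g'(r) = 7.08*r^2 + 0.12*r + 7.33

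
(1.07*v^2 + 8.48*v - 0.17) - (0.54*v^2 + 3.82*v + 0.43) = 0.53*v^2 + 4.66*v - 0.6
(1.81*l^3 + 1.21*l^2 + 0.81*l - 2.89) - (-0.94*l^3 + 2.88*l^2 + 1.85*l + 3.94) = 2.75*l^3 - 1.67*l^2 - 1.04*l - 6.83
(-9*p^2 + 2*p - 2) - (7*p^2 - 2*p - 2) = -16*p^2 + 4*p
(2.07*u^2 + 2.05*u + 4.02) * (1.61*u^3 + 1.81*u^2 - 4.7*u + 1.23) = 3.3327*u^5 + 7.0472*u^4 + 0.453700000000001*u^3 + 0.187299999999999*u^2 - 16.3725*u + 4.9446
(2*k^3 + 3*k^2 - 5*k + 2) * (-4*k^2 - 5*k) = -8*k^5 - 22*k^4 + 5*k^3 + 17*k^2 - 10*k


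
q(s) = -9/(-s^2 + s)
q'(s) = -9*(2*s - 1)/(-s^2 + s)^2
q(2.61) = 2.14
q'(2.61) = -2.15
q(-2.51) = 1.02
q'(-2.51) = 0.70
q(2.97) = 1.54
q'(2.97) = -1.30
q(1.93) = 5.01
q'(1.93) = -7.99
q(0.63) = -38.61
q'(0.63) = -43.07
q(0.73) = -45.66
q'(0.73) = -106.57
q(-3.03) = 0.74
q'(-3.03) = 0.43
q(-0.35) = 19.05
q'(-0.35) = 68.53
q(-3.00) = 0.75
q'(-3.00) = 0.44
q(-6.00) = 0.21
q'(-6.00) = 0.07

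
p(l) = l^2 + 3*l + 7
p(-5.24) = 18.74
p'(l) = 2*l + 3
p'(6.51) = 16.02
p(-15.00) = 187.00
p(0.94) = 10.70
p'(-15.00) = -27.00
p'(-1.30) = 0.40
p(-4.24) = 12.26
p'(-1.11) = 0.78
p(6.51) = 68.91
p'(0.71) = 4.42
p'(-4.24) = -5.48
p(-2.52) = 5.79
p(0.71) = 9.63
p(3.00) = 25.00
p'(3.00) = 9.00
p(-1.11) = 4.90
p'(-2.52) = -2.04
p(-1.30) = 4.79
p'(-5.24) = -7.48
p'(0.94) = 4.88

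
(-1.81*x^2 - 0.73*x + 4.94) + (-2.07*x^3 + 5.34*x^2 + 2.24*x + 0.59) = -2.07*x^3 + 3.53*x^2 + 1.51*x + 5.53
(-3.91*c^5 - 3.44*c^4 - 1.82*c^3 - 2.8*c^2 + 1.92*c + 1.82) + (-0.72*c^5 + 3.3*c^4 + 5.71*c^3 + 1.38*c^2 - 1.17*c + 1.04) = -4.63*c^5 - 0.14*c^4 + 3.89*c^3 - 1.42*c^2 + 0.75*c + 2.86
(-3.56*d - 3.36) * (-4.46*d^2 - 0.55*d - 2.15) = 15.8776*d^3 + 16.9436*d^2 + 9.502*d + 7.224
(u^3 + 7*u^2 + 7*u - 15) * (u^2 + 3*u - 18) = u^5 + 10*u^4 + 10*u^3 - 120*u^2 - 171*u + 270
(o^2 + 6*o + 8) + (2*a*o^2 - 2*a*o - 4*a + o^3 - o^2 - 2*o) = 2*a*o^2 - 2*a*o - 4*a + o^3 + 4*o + 8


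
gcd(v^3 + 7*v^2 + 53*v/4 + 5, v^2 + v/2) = v + 1/2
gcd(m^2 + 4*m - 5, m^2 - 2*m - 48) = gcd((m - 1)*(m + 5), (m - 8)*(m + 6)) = 1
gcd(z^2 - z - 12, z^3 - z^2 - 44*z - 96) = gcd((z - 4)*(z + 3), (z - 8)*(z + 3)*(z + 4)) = z + 3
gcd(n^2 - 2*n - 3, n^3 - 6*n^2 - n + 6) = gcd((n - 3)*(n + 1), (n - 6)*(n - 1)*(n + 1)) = n + 1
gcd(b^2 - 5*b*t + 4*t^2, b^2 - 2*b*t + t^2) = -b + t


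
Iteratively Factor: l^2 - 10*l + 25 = (l - 5)*(l - 5)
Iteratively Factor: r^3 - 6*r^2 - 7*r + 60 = (r + 3)*(r^2 - 9*r + 20) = (r - 5)*(r + 3)*(r - 4)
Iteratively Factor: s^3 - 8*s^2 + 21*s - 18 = (s - 2)*(s^2 - 6*s + 9) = (s - 3)*(s - 2)*(s - 3)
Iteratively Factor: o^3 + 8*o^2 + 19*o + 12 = (o + 1)*(o^2 + 7*o + 12) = (o + 1)*(o + 4)*(o + 3)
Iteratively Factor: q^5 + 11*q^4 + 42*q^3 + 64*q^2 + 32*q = (q + 4)*(q^4 + 7*q^3 + 14*q^2 + 8*q) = (q + 1)*(q + 4)*(q^3 + 6*q^2 + 8*q) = q*(q + 1)*(q + 4)*(q^2 + 6*q + 8) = q*(q + 1)*(q + 4)^2*(q + 2)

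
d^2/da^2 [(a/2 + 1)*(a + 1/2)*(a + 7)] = 3*a + 19/2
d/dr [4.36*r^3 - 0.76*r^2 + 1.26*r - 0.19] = 13.08*r^2 - 1.52*r + 1.26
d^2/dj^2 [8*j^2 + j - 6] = 16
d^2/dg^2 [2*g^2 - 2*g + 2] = 4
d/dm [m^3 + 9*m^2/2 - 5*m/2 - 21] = 3*m^2 + 9*m - 5/2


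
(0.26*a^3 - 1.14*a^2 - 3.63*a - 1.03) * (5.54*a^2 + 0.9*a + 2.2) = 1.4404*a^5 - 6.0816*a^4 - 20.5642*a^3 - 11.4812*a^2 - 8.913*a - 2.266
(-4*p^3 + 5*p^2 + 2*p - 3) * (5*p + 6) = -20*p^4 + p^3 + 40*p^2 - 3*p - 18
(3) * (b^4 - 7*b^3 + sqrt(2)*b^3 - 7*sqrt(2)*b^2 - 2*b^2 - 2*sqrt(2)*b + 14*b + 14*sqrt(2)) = 3*b^4 - 21*b^3 + 3*sqrt(2)*b^3 - 21*sqrt(2)*b^2 - 6*b^2 - 6*sqrt(2)*b + 42*b + 42*sqrt(2)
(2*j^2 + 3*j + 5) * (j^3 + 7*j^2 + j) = 2*j^5 + 17*j^4 + 28*j^3 + 38*j^2 + 5*j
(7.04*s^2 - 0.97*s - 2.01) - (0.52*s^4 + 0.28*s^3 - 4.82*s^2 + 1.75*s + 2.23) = -0.52*s^4 - 0.28*s^3 + 11.86*s^2 - 2.72*s - 4.24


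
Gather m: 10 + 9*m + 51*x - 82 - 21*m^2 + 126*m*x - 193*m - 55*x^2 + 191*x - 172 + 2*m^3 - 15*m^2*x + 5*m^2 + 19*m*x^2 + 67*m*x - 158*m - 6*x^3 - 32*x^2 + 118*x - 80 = 2*m^3 + m^2*(-15*x - 16) + m*(19*x^2 + 193*x - 342) - 6*x^3 - 87*x^2 + 360*x - 324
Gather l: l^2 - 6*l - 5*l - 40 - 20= l^2 - 11*l - 60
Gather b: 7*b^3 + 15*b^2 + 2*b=7*b^3 + 15*b^2 + 2*b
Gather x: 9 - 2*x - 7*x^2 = -7*x^2 - 2*x + 9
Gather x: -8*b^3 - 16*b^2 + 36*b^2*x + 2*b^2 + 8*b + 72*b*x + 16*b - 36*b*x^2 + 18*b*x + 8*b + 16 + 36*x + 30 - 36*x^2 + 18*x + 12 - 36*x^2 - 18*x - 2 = -8*b^3 - 14*b^2 + 32*b + x^2*(-36*b - 72) + x*(36*b^2 + 90*b + 36) + 56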